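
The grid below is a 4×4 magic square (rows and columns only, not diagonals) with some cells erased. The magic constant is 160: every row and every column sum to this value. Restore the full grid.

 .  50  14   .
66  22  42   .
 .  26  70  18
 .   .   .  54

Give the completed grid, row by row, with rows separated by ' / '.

Row 2 needs 160; the known cells sum to 130, so (2,4) = 30.
The remaining cell in row 3 is (3,1) = 160 − 114 = 46.
Column 2: 50 + 22 + 26 + ? = 160, so (4,2) = 62.
From column 3, 160 − (14 + 42 + 70) gives (4,3) = 34.
Column 4 must total 160; the given cells sum to 102, so (1,4) = 58.
From row 1, 160 − (50 + 14 + 58) gives (1,1) = 38.
Row 4: 62 + 34 + 54 + ? = 160, so (4,1) = 10.

38 50 14 58 / 66 22 42 30 / 46 26 70 18 / 10 62 34 54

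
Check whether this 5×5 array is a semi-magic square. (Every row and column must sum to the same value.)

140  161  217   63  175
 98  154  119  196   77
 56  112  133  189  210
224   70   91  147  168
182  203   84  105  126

No — row 1 sums to 756 but row 2 sums to 644.

Row 1: 140 + 161 + 217 + 63 + 175 = 756.
Row 2: 98 + 154 + 119 + 196 + 77 = 644.
Row 3: 56 + 112 + 133 + 189 + 210 = 700.
Row 4: 224 + 70 + 91 + 147 + 168 = 700.
Row 5: 182 + 203 + 84 + 105 + 126 = 700.
Column 1: 140 + 98 + 56 + 224 + 182 = 700.
Column 2: 161 + 154 + 112 + 70 + 203 = 700.
Column 3: 217 + 119 + 133 + 91 + 84 = 644.
Column 4: 63 + 196 + 189 + 147 + 105 = 700.
Column 5: 175 + 77 + 210 + 168 + 126 = 756.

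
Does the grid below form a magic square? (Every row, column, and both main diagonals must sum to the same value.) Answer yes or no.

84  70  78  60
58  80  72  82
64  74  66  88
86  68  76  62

Row 1: 84 + 70 + 78 + 60 = 292.
Row 2: 58 + 80 + 72 + 82 = 292.
Row 3: 64 + 74 + 66 + 88 = 292.
Row 4: 86 + 68 + 76 + 62 = 292.
Column 1: 84 + 58 + 64 + 86 = 292.
Column 2: 70 + 80 + 74 + 68 = 292.
Column 3: 78 + 72 + 66 + 76 = 292.
Column 4: 60 + 82 + 88 + 62 = 292.
Main diagonal: 84 + 80 + 66 + 62 = 292.
Anti-diagonal: 60 + 72 + 74 + 86 = 292.
All lines sum to 292.

Yes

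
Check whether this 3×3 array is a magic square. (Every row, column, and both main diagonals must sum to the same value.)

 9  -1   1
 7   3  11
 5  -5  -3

No — column 2 sums to -3 but column 3 sums to 9.

Row 1: 9 + (-1) + 1 = 9.
Row 2: 7 + 3 + 11 = 21.
Row 3: 5 + (-5) + (-3) = -3.
Column 1: 9 + 7 + 5 = 21.
Column 2: -1 + 3 + (-5) = -3.
Column 3: 1 + 11 + (-3) = 9.
Main diagonal: 9 + 3 + (-3) = 9.
Anti-diagonal: 1 + 3 + 5 = 9.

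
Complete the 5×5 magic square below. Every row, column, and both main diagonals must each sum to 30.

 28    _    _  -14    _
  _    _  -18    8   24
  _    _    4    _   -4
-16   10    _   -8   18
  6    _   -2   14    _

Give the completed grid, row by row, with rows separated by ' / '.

28 -6 20 -14 2 / 0 16 -18 8 24 / 12 -12 4 30 -4 / -16 10 26 -8 18 / 6 22 -2 14 -10

The remaining cell in row 4 is (4,3) = 30 − 4 = 26.
Using column 3: -18 + 4 + 26 + (-2) + ? → (1,3) = 30 − 10 = 20.
The remaining cell in column 4 is (3,4) = 30 − 0 = 30.
Anti-diagonal needs 30; the known cells sum to 28, so (1,5) = 2.
From row 1, 30 − (28 + 20 + (-14) + 2) gives (1,2) = -6.
Column 5 needs 30; the known cells sum to 40, so (5,5) = -10.
From main diagonal, 30 − (28 + 4 + (-8) + (-10)) gives (2,2) = 16.
Row 2: 16 + (-18) + 8 + 24 + ? = 30, so (2,1) = 0.
From row 5, 30 − (6 + (-2) + 14 + (-10)) gives (5,2) = 22.
Column 1: 28 + 0 + (-16) + 6 + ? = 30, so (3,1) = 12.
The remaining cell in column 2 is (3,2) = 30 − 42 = -12.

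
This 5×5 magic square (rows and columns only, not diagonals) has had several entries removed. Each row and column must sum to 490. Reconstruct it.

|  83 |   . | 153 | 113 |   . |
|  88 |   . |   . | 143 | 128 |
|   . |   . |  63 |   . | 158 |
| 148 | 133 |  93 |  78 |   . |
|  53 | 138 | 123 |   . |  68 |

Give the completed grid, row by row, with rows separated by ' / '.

Row 4: 148 + 133 + 93 + 78 + ? = 490, so (4,5) = 38.
Row 5 needs 490; the known cells sum to 382, so (5,4) = 108.
Column 1: 83 + 88 + 148 + 53 + ? = 490, so (3,1) = 118.
Column 3 must total 490; the given cells sum to 432, so (2,3) = 58.
Column 4 needs 490; the known cells sum to 442, so (3,4) = 48.
From column 5, 490 − (128 + 158 + 38 + 68) gives (1,5) = 98.
Row 1: 83 + 153 + 113 + 98 + ? = 490, so (1,2) = 43.
From row 2, 490 − (88 + 58 + 143 + 128) gives (2,2) = 73.
The remaining cell in row 3 is (3,2) = 490 − 387 = 103.

83 43 153 113 98 / 88 73 58 143 128 / 118 103 63 48 158 / 148 133 93 78 38 / 53 138 123 108 68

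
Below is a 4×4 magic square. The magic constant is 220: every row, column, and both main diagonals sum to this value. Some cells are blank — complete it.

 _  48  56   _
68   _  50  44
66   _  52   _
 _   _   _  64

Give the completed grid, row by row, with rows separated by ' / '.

Using row 2: 68 + 50 + 44 + ? → (2,2) = 220 − 162 = 58.
The remaining cell in column 3 is (4,3) = 220 − 158 = 62.
The remaining cell in main diagonal is (1,1) = 220 − 174 = 46.
Row 1 must total 220; the given cells sum to 150, so (1,4) = 70.
Column 1: 46 + 68 + 66 + ? = 220, so (4,1) = 40.
Column 4 must total 220; the given cells sum to 178, so (3,4) = 42.
Anti-diagonal: 70 + 50 + 40 + ? = 220, so (3,2) = 60.
The remaining cell in row 4 is (4,2) = 220 − 166 = 54.

46 48 56 70 / 68 58 50 44 / 66 60 52 42 / 40 54 62 64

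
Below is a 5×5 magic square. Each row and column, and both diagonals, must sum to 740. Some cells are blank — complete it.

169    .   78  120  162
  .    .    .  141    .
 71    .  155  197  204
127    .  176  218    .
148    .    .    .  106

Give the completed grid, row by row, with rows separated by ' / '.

169 211 78 120 162 / 225 92 99 141 183 / 71 113 155 197 204 / 127 134 176 218 85 / 148 190 232 64 106

The remaining cell in row 1 is (1,2) = 740 − 529 = 211.
Using row 3: 71 + 155 + 197 + 204 + ? → (3,2) = 740 − 627 = 113.
Column 1 must total 740; the given cells sum to 515, so (2,1) = 225.
Column 4 must total 740; the given cells sum to 676, so (5,4) = 64.
From main diagonal, 740 − (169 + 155 + 218 + 106) gives (2,2) = 92.
Anti-diagonal must total 740; the given cells sum to 606, so (4,2) = 134.
Row 4 needs 740; the known cells sum to 655, so (4,5) = 85.
From column 2, 740 − (211 + 92 + 113 + 134) gives (5,2) = 190.
Column 5 must total 740; the given cells sum to 557, so (2,5) = 183.
Row 2 must total 740; the given cells sum to 641, so (2,3) = 99.
Row 5: 148 + 190 + 64 + 106 + ? = 740, so (5,3) = 232.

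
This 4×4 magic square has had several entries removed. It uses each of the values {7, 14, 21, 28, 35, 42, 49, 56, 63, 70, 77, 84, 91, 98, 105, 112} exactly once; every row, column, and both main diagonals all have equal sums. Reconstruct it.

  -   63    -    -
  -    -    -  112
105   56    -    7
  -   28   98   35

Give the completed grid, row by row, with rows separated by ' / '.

42 63 49 84 / 14 91 21 112 / 105 56 70 7 / 77 28 98 35

The 16 entries sum to 952, so each line sums to 952/4 = 238.
The remaining cell in row 3 is (3,3) = 238 − 168 = 70.
The remaining cell in row 4 is (4,1) = 238 − 161 = 77.
Column 2 needs 238; the known cells sum to 147, so (2,2) = 91.
Column 4 must total 238; the given cells sum to 154, so (1,4) = 84.
The remaining cell in main diagonal is (1,1) = 238 − 196 = 42.
The remaining cell in anti-diagonal is (2,3) = 238 − 217 = 21.
Row 1: 42 + 63 + 84 + ? = 238, so (1,3) = 49.
Row 2 must total 238; the given cells sum to 224, so (2,1) = 14.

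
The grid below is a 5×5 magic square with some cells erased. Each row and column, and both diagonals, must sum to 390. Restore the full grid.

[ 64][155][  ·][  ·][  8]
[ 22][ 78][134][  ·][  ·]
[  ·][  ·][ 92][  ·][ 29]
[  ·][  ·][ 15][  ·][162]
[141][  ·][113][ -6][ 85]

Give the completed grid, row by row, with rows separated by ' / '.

Row 5: 141 + 113 + (-6) + 85 + ? = 390, so (5,2) = 57.
Column 3 needs 390; the known cells sum to 354, so (1,3) = 36.
Column 5: 8 + 29 + 162 + 85 + ? = 390, so (2,5) = 106.
Main diagonal must total 390; the given cells sum to 319, so (4,4) = 71.
Row 1 must total 390; the given cells sum to 263, so (1,4) = 127.
From row 2, 390 − (22 + 78 + 134 + 106) gives (2,4) = 50.
From column 4, 390 − (127 + 50 + 71 + (-6)) gives (3,4) = 148.
From anti-diagonal, 390 − (8 + 50 + 92 + 141) gives (4,2) = 99.
Row 4: 99 + 15 + 71 + 162 + ? = 390, so (4,1) = 43.
Column 1 must total 390; the given cells sum to 270, so (3,1) = 120.
Column 2 must total 390; the given cells sum to 389, so (3,2) = 1.

64 155 36 127 8 / 22 78 134 50 106 / 120 1 92 148 29 / 43 99 15 71 162 / 141 57 113 -6 85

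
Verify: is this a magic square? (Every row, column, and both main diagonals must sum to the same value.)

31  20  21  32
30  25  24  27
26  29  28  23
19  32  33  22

Row 1: 31 + 20 + 21 + 32 = 104.
Row 2: 30 + 25 + 24 + 27 = 106.
Row 3: 26 + 29 + 28 + 23 = 106.
Row 4: 19 + 32 + 33 + 22 = 106.
Column 1: 31 + 30 + 26 + 19 = 106.
Column 2: 20 + 25 + 29 + 32 = 106.
Column 3: 21 + 24 + 28 + 33 = 106.
Column 4: 32 + 27 + 23 + 22 = 104.
Main diagonal: 31 + 25 + 28 + 22 = 106.
Anti-diagonal: 32 + 24 + 29 + 19 = 104.

No — column 1 sums to 106 but column 4 sums to 104.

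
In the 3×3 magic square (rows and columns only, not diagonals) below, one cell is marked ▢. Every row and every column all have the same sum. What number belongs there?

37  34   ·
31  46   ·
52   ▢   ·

Column 1 is complete and sums to 120; that is the magic constant.
Row 1 needs 120; the known cells sum to 71, so (1,3) = 49.
Row 2 must total 120; the given cells sum to 77, so (2,3) = 43.
From column 2, 120 − (34 + 46) gives (3,2) = 40.

40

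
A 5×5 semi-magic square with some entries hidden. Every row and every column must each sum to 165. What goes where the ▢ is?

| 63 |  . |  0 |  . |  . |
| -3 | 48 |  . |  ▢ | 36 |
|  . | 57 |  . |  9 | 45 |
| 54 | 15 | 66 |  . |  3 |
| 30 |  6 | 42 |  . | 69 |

From row 4, 165 − (54 + 15 + 66 + 3) gives (4,4) = 27.
Row 5 must total 165; the given cells sum to 147, so (5,4) = 18.
The remaining cell in column 1 is (3,1) = 165 − 144 = 21.
Column 2 must total 165; the given cells sum to 126, so (1,2) = 39.
Column 5: 36 + 45 + 3 + 69 + ? = 165, so (1,5) = 12.
The remaining cell in row 1 is (1,4) = 165 − 114 = 51.
Row 3 needs 165; the known cells sum to 132, so (3,3) = 33.
The remaining cell in column 3 is (2,3) = 165 − 141 = 24.
Column 4 must total 165; the given cells sum to 105, so (2,4) = 60.

60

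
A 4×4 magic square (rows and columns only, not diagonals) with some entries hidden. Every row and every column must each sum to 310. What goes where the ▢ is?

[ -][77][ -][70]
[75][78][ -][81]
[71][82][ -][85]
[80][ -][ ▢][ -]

83

Row 2 needs 310; the known cells sum to 234, so (2,3) = 76.
Row 3 needs 310; the known cells sum to 238, so (3,3) = 72.
Column 1: 75 + 71 + 80 + ? = 310, so (1,1) = 84.
Column 2 must total 310; the given cells sum to 237, so (4,2) = 73.
The remaining cell in column 4 is (4,4) = 310 − 236 = 74.
Row 1 needs 310; the known cells sum to 231, so (1,3) = 79.
Row 4: 80 + 73 + 74 + ? = 310, so (4,3) = 83.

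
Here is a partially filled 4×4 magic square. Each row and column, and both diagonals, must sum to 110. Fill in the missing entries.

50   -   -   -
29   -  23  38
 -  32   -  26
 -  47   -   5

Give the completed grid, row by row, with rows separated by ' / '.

Row 2 needs 110; the known cells sum to 90, so (2,2) = 20.
Using column 2: 20 + 32 + 47 + ? → (1,2) = 110 − 99 = 11.
From column 4, 110 − (38 + 26 + 5) gives (1,4) = 41.
Main diagonal needs 110; the known cells sum to 75, so (3,3) = 35.
From anti-diagonal, 110 − (41 + 23 + 32) gives (4,1) = 14.
Using row 1: 50 + 11 + 41 + ? → (1,3) = 110 − 102 = 8.
Using row 3: 32 + 35 + 26 + ? → (3,1) = 110 − 93 = 17.
Row 4 must total 110; the given cells sum to 66, so (4,3) = 44.

50 11 8 41 / 29 20 23 38 / 17 32 35 26 / 14 47 44 5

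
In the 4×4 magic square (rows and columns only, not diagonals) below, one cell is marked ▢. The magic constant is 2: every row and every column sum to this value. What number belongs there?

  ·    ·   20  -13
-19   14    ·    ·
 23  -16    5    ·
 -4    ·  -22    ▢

Row 3 needs 2; the known cells sum to 12, so (3,4) = -10.
From column 1, 2 − (-19 + 23 + (-4)) gives (1,1) = 2.
The remaining cell in column 3 is (2,3) = 2 − 3 = -1.
Row 1: 2 + 20 + (-13) + ? = 2, so (1,2) = -7.
The remaining cell in row 2 is (2,4) = 2 − (-6) = 8.
Using column 2: -7 + 14 + (-16) + ? → (4,2) = 2 − (-9) = 11.
The remaining cell in column 4 is (4,4) = 2 − (-15) = 17.

17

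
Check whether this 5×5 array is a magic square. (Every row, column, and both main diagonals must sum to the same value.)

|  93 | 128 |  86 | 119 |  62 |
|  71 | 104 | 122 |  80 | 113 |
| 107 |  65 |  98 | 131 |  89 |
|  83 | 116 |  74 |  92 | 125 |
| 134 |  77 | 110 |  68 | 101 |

Row 1: 93 + 128 + 86 + 119 + 62 = 488.
Row 2: 71 + 104 + 122 + 80 + 113 = 490.
Row 3: 107 + 65 + 98 + 131 + 89 = 490.
Row 4: 83 + 116 + 74 + 92 + 125 = 490.
Row 5: 134 + 77 + 110 + 68 + 101 = 490.
Column 1: 93 + 71 + 107 + 83 + 134 = 488.
Column 2: 128 + 104 + 65 + 116 + 77 = 490.
Column 3: 86 + 122 + 98 + 74 + 110 = 490.
Column 4: 119 + 80 + 131 + 92 + 68 = 490.
Column 5: 62 + 113 + 89 + 125 + 101 = 490.
Main diagonal: 93 + 104 + 98 + 92 + 101 = 488.
Anti-diagonal: 62 + 80 + 98 + 116 + 134 = 490.

No — row 4 sums to 490 but main diagonal sums to 488.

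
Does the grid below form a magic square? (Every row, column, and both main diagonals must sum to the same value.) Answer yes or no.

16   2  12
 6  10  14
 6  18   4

No — row 3 sums to 28 but main diagonal sums to 30.

Row 1: 16 + 2 + 12 = 30.
Row 2: 6 + 10 + 14 = 30.
Row 3: 6 + 18 + 4 = 28.
Column 1: 16 + 6 + 6 = 28.
Column 2: 2 + 10 + 18 = 30.
Column 3: 12 + 14 + 4 = 30.
Main diagonal: 16 + 10 + 4 = 30.
Anti-diagonal: 12 + 10 + 6 = 28.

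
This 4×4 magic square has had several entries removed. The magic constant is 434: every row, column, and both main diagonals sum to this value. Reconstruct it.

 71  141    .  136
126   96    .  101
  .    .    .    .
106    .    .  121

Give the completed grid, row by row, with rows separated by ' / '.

71 141 86 136 / 126 96 111 101 / 131 81 146 76 / 106 116 91 121

Using row 1: 71 + 141 + 136 + ? → (1,3) = 434 − 348 = 86.
Using row 2: 126 + 96 + 101 + ? → (2,3) = 434 − 323 = 111.
Using column 1: 71 + 126 + 106 + ? → (3,1) = 434 − 303 = 131.
Column 4: 136 + 101 + 121 + ? = 434, so (3,4) = 76.
From main diagonal, 434 − (71 + 96 + 121) gives (3,3) = 146.
Anti-diagonal: 136 + 111 + 106 + ? = 434, so (3,2) = 81.
The remaining cell in column 2 is (4,2) = 434 − 318 = 116.
Column 3: 86 + 111 + 146 + ? = 434, so (4,3) = 91.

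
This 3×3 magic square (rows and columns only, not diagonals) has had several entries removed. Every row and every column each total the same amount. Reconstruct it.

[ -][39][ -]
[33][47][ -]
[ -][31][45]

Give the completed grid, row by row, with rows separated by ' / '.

43 39 35 / 33 47 37 / 41 31 45

Column 2 is already complete: 39 + 47 + 31 = 117, so that is the magic constant.
Row 2: 33 + 47 + ? = 117, so (2,3) = 37.
From row 3, 117 − (31 + 45) gives (3,1) = 41.
From column 1, 117 − (33 + 41) gives (1,1) = 43.
The remaining cell in column 3 is (1,3) = 117 − 82 = 35.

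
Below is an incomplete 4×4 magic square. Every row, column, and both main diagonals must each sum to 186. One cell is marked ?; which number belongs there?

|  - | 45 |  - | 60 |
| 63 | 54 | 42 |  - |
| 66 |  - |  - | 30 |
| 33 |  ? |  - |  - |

36

From row 2, 186 − (63 + 54 + 42) gives (2,4) = 27.
Column 1: 63 + 66 + 33 + ? = 186, so (1,1) = 24.
Column 4 must total 186; the given cells sum to 117, so (4,4) = 69.
Main diagonal: 24 + 54 + 69 + ? = 186, so (3,3) = 39.
Anti-diagonal: 60 + 42 + 33 + ? = 186, so (3,2) = 51.
From row 1, 186 − (24 + 45 + 60) gives (1,3) = 57.
From column 2, 186 − (45 + 54 + 51) gives (4,2) = 36.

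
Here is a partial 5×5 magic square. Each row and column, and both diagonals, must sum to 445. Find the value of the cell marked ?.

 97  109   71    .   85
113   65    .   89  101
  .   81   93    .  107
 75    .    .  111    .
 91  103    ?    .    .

105

Row 1: 97 + 109 + 71 + 85 + ? = 445, so (1,4) = 83.
Row 2 must total 445; the given cells sum to 368, so (2,3) = 77.
The remaining cell in column 1 is (3,1) = 445 − 376 = 69.
Column 2 needs 445; the known cells sum to 358, so (4,2) = 87.
Main diagonal: 97 + 65 + 93 + 111 + ? = 445, so (5,5) = 79.
Using row 3: 69 + 81 + 93 + 107 + ? → (3,4) = 445 − 350 = 95.
Using column 4: 83 + 89 + 95 + 111 + ? → (5,4) = 445 − 378 = 67.
From column 5, 445 − (85 + 101 + 107 + 79) gives (4,5) = 73.
Using row 4: 75 + 87 + 111 + 73 + ? → (4,3) = 445 − 346 = 99.
Row 5: 91 + 103 + 67 + 79 + ? = 445, so (5,3) = 105.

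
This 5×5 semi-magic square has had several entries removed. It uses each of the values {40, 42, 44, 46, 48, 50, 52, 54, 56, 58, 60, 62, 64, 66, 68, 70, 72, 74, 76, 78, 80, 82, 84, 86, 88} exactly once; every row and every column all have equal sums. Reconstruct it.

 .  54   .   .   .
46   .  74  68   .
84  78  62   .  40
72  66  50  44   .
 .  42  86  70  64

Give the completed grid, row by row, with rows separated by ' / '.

The 25 entries sum to 1600, so each line sums to 1600/5 = 320.
Row 3: 84 + 78 + 62 + 40 + ? = 320, so (3,4) = 56.
Row 4 must total 320; the given cells sum to 232, so (4,5) = 88.
Row 5 must total 320; the given cells sum to 262, so (5,1) = 58.
From column 1, 320 − (46 + 84 + 72 + 58) gives (1,1) = 60.
From column 2, 320 − (54 + 78 + 66 + 42) gives (2,2) = 80.
From column 3, 320 − (74 + 62 + 50 + 86) gives (1,3) = 48.
Using column 4: 68 + 56 + 44 + 70 + ? → (1,4) = 320 − 238 = 82.
Using row 1: 60 + 54 + 48 + 82 + ? → (1,5) = 320 − 244 = 76.
Row 2 must total 320; the given cells sum to 268, so (2,5) = 52.

60 54 48 82 76 / 46 80 74 68 52 / 84 78 62 56 40 / 72 66 50 44 88 / 58 42 86 70 64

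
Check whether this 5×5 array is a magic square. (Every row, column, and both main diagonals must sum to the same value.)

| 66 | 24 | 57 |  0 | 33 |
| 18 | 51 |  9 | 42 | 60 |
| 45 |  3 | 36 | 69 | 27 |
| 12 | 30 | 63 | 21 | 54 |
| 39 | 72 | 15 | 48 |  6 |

Row 1: 66 + 24 + 57 + 0 + 33 = 180.
Row 2: 18 + 51 + 9 + 42 + 60 = 180.
Row 3: 45 + 3 + 36 + 69 + 27 = 180.
Row 4: 12 + 30 + 63 + 21 + 54 = 180.
Row 5: 39 + 72 + 15 + 48 + 6 = 180.
Column 1: 66 + 18 + 45 + 12 + 39 = 180.
Column 2: 24 + 51 + 3 + 30 + 72 = 180.
Column 3: 57 + 9 + 36 + 63 + 15 = 180.
Column 4: 0 + 42 + 69 + 21 + 48 = 180.
Column 5: 33 + 60 + 27 + 54 + 6 = 180.
Main diagonal: 66 + 51 + 36 + 21 + 6 = 180.
Anti-diagonal: 33 + 42 + 36 + 30 + 39 = 180.
All lines sum to 180.

Yes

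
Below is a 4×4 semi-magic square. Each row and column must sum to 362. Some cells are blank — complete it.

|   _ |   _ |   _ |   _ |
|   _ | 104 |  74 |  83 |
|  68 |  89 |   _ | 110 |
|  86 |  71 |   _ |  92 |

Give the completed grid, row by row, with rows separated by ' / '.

107 98 80 77 / 101 104 74 83 / 68 89 95 110 / 86 71 113 92

Using row 2: 104 + 74 + 83 + ? → (2,1) = 362 − 261 = 101.
Using row 3: 68 + 89 + 110 + ? → (3,3) = 362 − 267 = 95.
From row 4, 362 − (86 + 71 + 92) gives (4,3) = 113.
From column 1, 362 − (101 + 68 + 86) gives (1,1) = 107.
Using column 2: 104 + 89 + 71 + ? → (1,2) = 362 − 264 = 98.
From column 3, 362 − (74 + 95 + 113) gives (1,3) = 80.
Column 4: 83 + 110 + 92 + ? = 362, so (1,4) = 77.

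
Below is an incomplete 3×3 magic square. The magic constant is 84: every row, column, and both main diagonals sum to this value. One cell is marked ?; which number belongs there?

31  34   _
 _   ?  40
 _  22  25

From row 1, 84 − (31 + 34) gives (1,3) = 19.
Row 3 needs 84; the known cells sum to 47, so (3,1) = 37.
Using column 1: 31 + 37 + ? → (2,1) = 84 − 68 = 16.
The remaining cell in column 2 is (2,2) = 84 − 56 = 28.

28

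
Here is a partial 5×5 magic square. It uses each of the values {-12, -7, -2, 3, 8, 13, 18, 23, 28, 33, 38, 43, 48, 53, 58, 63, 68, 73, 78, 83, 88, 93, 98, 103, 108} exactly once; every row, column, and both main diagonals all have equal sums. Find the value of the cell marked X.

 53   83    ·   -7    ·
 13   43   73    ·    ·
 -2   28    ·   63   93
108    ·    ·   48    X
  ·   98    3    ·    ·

78

The 25 entries sum to 1200, so each line sums to 1200/5 = 240.
Row 3 needs 240; the known cells sum to 182, so (3,3) = 58.
Column 1: 53 + 13 + (-2) + 108 + ? = 240, so (5,1) = 68.
Using column 2: 83 + 43 + 28 + 98 + ? → (4,2) = 240 − 252 = -12.
From main diagonal, 240 − (53 + 43 + 58 + 48) gives (5,5) = 38.
Row 5 needs 240; the known cells sum to 207, so (5,4) = 33.
Using column 4: -7 + 63 + 48 + 33 + ? → (2,4) = 240 − 137 = 103.
Anti-diagonal must total 240; the given cells sum to 217, so (1,5) = 23.
Using row 1: 53 + 83 + (-7) + 23 + ? → (1,3) = 240 − 152 = 88.
Row 2: 13 + 43 + 73 + 103 + ? = 240, so (2,5) = 8.
From column 3, 240 − (88 + 73 + 58 + 3) gives (4,3) = 18.
Column 5: 23 + 8 + 93 + 38 + ? = 240, so (4,5) = 78.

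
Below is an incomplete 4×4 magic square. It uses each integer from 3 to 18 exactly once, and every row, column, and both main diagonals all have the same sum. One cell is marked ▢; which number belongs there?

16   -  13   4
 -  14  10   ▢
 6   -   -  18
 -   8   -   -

15

The entries are 3 through 18, which sum to 168, so each line sums to 168/4 = 42.
Row 1: 16 + 13 + 4 + ? = 42, so (1,2) = 9.
Using column 2: 9 + 14 + 8 + ? → (3,2) = 42 − 31 = 11.
From anti-diagonal, 42 − (4 + 10 + 11) gives (4,1) = 17.
Using row 3: 6 + 11 + 18 + ? → (3,3) = 42 − 35 = 7.
From column 1, 42 − (16 + 6 + 17) gives (2,1) = 3.
From column 3, 42 − (13 + 10 + 7) gives (4,3) = 12.
Main diagonal must total 42; the given cells sum to 37, so (4,4) = 5.
Row 2 needs 42; the known cells sum to 27, so (2,4) = 15.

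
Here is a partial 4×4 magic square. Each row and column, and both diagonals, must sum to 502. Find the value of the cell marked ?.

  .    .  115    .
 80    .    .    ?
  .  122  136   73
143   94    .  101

178

Row 3: 122 + 136 + 73 + ? = 502, so (3,1) = 171.
Row 4: 143 + 94 + 101 + ? = 502, so (4,3) = 164.
The remaining cell in column 1 is (1,1) = 502 − 394 = 108.
Column 3 needs 502; the known cells sum to 415, so (2,3) = 87.
From main diagonal, 502 − (108 + 136 + 101) gives (2,2) = 157.
Anti-diagonal needs 502; the known cells sum to 352, so (1,4) = 150.
The remaining cell in row 1 is (1,2) = 502 − 373 = 129.
Row 2 must total 502; the given cells sum to 324, so (2,4) = 178.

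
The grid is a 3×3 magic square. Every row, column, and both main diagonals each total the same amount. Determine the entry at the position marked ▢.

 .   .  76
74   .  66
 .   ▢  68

78

Column 3 is complete and sums to 210; that is the magic constant.
From row 2, 210 − (74 + 66) gives (2,2) = 70.
Main diagonal must total 210; the given cells sum to 138, so (1,1) = 72.
The remaining cell in anti-diagonal is (3,1) = 210 − 146 = 64.
Row 1 must total 210; the given cells sum to 148, so (1,2) = 62.
Row 3 must total 210; the given cells sum to 132, so (3,2) = 78.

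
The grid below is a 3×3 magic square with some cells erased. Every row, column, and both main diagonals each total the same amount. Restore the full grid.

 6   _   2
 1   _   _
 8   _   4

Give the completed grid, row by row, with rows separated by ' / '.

6 7 2 / 1 5 9 / 8 3 4

Column 1 is already complete: 6 + 1 + 8 = 15, so that is the magic constant.
Row 1 must total 15; the given cells sum to 8, so (1,2) = 7.
Row 3: 8 + 4 + ? = 15, so (3,2) = 3.
From column 2, 15 − (7 + 3) gives (2,2) = 5.
Column 3 must total 15; the given cells sum to 6, so (2,3) = 9.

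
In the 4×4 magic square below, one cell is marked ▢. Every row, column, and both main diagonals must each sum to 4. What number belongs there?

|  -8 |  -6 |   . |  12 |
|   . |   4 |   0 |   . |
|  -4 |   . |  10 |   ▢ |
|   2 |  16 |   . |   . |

8

The remaining cell in row 1 is (1,3) = 4 − (-2) = 6.
The remaining cell in column 1 is (2,1) = 4 − (-10) = 14.
Using column 2: -6 + 4 + 16 + ? → (3,2) = 4 − 14 = -10.
Column 3: 6 + 0 + 10 + ? = 4, so (4,3) = -12.
From main diagonal, 4 − (-8 + 4 + 10) gives (4,4) = -2.
The remaining cell in row 2 is (2,4) = 4 − 18 = -14.
Row 3 must total 4; the given cells sum to -4, so (3,4) = 8.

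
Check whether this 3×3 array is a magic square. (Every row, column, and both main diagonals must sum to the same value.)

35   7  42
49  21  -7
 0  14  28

Row 1: 35 + 7 + 42 = 84.
Row 2: 49 + 21 + (-7) = 63.
Row 3: 0 + 14 + 28 = 42.
Column 1: 35 + 49 + 0 = 84.
Column 2: 7 + 21 + 14 = 42.
Column 3: 42 + (-7) + 28 = 63.
Main diagonal: 35 + 21 + 28 = 84.
Anti-diagonal: 42 + 21 + 0 = 63.

No — column 1 sums to 84 but anti-diagonal sums to 63.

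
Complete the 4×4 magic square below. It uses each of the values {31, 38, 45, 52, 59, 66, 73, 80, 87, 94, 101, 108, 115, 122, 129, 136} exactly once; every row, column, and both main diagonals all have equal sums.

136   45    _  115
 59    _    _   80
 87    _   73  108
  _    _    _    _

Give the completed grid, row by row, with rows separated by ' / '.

136 45 38 115 / 59 94 101 80 / 87 66 73 108 / 52 129 122 31

The 16 entries sum to 1336, so each line sums to 1336/4 = 334.
Row 1 must total 334; the given cells sum to 296, so (1,3) = 38.
Row 3 must total 334; the given cells sum to 268, so (3,2) = 66.
Column 1: 136 + 59 + 87 + ? = 334, so (4,1) = 52.
Column 4 needs 334; the known cells sum to 303, so (4,4) = 31.
Using main diagonal: 136 + 73 + 31 + ? → (2,2) = 334 − 240 = 94.
The remaining cell in anti-diagonal is (2,3) = 334 − 233 = 101.
Column 2 must total 334; the given cells sum to 205, so (4,2) = 129.
Column 3 must total 334; the given cells sum to 212, so (4,3) = 122.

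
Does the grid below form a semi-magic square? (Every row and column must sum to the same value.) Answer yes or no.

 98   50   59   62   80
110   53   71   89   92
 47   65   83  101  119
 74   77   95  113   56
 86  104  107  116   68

Row 1: 98 + 50 + 59 + 62 + 80 = 349.
Row 2: 110 + 53 + 71 + 89 + 92 = 415.
Row 3: 47 + 65 + 83 + 101 + 119 = 415.
Row 4: 74 + 77 + 95 + 113 + 56 = 415.
Row 5: 86 + 104 + 107 + 116 + 68 = 481.
Column 1: 98 + 110 + 47 + 74 + 86 = 415.
Column 2: 50 + 53 + 65 + 77 + 104 = 349.
Column 3: 59 + 71 + 83 + 95 + 107 = 415.
Column 4: 62 + 89 + 101 + 113 + 116 = 481.
Column 5: 80 + 92 + 119 + 56 + 68 = 415.

No — column 2 sums to 349 but column 3 sums to 415.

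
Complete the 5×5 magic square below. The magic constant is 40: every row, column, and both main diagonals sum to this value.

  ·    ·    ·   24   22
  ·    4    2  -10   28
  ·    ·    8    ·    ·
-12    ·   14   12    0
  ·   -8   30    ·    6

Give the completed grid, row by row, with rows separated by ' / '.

Row 2: 4 + 2 + (-10) + 28 + ? = 40, so (2,1) = 16.
Row 4 needs 40; the known cells sum to 14, so (4,2) = 26.
Column 3: 2 + 8 + 14 + 30 + ? = 40, so (1,3) = -14.
Column 5 must total 40; the given cells sum to 56, so (3,5) = -16.
Using main diagonal: 4 + 8 + 12 + 6 + ? → (1,1) = 40 − 30 = 10.
From anti-diagonal, 40 − (22 + (-10) + 8 + 26) gives (5,1) = -6.
Row 1 needs 40; the known cells sum to 42, so (1,2) = -2.
Row 5: -6 + (-8) + 30 + 6 + ? = 40, so (5,4) = 18.
Column 1 must total 40; the given cells sum to 8, so (3,1) = 32.
From column 2, 40 − (-2 + 4 + 26 + (-8)) gives (3,2) = 20.
Column 4 needs 40; the known cells sum to 44, so (3,4) = -4.

10 -2 -14 24 22 / 16 4 2 -10 28 / 32 20 8 -4 -16 / -12 26 14 12 0 / -6 -8 30 18 6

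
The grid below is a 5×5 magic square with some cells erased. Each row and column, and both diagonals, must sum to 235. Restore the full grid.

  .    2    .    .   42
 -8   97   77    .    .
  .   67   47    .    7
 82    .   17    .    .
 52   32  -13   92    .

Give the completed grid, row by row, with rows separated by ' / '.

Row 5 needs 235; the known cells sum to 163, so (5,5) = 72.
Column 2 needs 235; the known cells sum to 198, so (4,2) = 37.
From column 3, 235 − (77 + 47 + 17 + (-13)) gives (1,3) = 107.
Using anti-diagonal: 42 + 47 + 37 + 52 + ? → (2,4) = 235 − 178 = 57.
Using row 2: -8 + 97 + 77 + 57 + ? → (2,5) = 235 − 223 = 12.
Using column 5: 42 + 12 + 7 + 72 + ? → (4,5) = 235 − 133 = 102.
Row 4 needs 235; the known cells sum to 238, so (4,4) = -3.
Using main diagonal: 97 + 47 + (-3) + 72 + ? → (1,1) = 235 − 213 = 22.
Using row 1: 22 + 2 + 107 + 42 + ? → (1,4) = 235 − 173 = 62.
Column 1: 22 + (-8) + 82 + 52 + ? = 235, so (3,1) = 87.
From column 4, 235 − (62 + 57 + (-3) + 92) gives (3,4) = 27.

22 2 107 62 42 / -8 97 77 57 12 / 87 67 47 27 7 / 82 37 17 -3 102 / 52 32 -13 92 72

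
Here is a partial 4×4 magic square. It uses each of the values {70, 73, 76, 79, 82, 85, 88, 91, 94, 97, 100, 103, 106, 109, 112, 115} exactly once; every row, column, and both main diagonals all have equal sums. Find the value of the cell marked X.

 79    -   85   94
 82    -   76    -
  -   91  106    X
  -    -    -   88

The 16 entries sum to 1480, so each line sums to 1480/4 = 370.
From row 1, 370 − (79 + 85 + 94) gives (1,2) = 112.
Column 3 needs 370; the known cells sum to 267, so (4,3) = 103.
The remaining cell in main diagonal is (2,2) = 370 − 273 = 97.
From anti-diagonal, 370 − (94 + 76 + 91) gives (4,1) = 109.
Row 2 needs 370; the known cells sum to 255, so (2,4) = 115.
Row 4: 109 + 103 + 88 + ? = 370, so (4,2) = 70.
The remaining cell in column 1 is (3,1) = 370 − 270 = 100.
From column 4, 370 − (94 + 115 + 88) gives (3,4) = 73.

73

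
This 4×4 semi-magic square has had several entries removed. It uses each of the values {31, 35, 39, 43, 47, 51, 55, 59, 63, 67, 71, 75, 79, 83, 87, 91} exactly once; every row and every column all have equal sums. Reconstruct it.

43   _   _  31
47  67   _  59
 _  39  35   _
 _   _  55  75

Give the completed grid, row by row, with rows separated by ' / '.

The 16 entries sum to 976, so each line sums to 976/4 = 244.
Row 2 must total 244; the given cells sum to 173, so (2,3) = 71.
The remaining cell in column 3 is (1,3) = 244 − 161 = 83.
Column 4 must total 244; the given cells sum to 165, so (3,4) = 79.
Row 1 must total 244; the given cells sum to 157, so (1,2) = 87.
Row 3 needs 244; the known cells sum to 153, so (3,1) = 91.
Column 1: 43 + 47 + 91 + ? = 244, so (4,1) = 63.
The remaining cell in column 2 is (4,2) = 244 − 193 = 51.

43 87 83 31 / 47 67 71 59 / 91 39 35 79 / 63 51 55 75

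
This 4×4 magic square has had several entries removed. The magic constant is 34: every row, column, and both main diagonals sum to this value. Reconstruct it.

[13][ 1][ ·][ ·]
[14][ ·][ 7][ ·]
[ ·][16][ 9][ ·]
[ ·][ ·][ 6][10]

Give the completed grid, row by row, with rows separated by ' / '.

13 1 12 8 / 14 2 7 11 / 4 16 9 5 / 3 15 6 10

Column 3: 7 + 9 + 6 + ? = 34, so (1,3) = 12.
The remaining cell in main diagonal is (2,2) = 34 − 32 = 2.
Row 1 must total 34; the given cells sum to 26, so (1,4) = 8.
Using row 2: 14 + 2 + 7 + ? → (2,4) = 34 − 23 = 11.
Column 2 needs 34; the known cells sum to 19, so (4,2) = 15.
Column 4 needs 34; the known cells sum to 29, so (3,4) = 5.
Anti-diagonal needs 34; the known cells sum to 31, so (4,1) = 3.
From row 3, 34 − (16 + 9 + 5) gives (3,1) = 4.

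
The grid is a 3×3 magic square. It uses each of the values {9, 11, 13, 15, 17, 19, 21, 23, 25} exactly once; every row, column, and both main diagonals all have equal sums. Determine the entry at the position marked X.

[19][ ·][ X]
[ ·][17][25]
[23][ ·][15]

11

The 9 entries sum to 153, so each line sums to 153/3 = 51.
Row 2 must total 51; the given cells sum to 42, so (2,1) = 9.
The remaining cell in row 3 is (3,2) = 51 − 38 = 13.
Column 2 must total 51; the given cells sum to 30, so (1,2) = 21.
The remaining cell in column 3 is (1,3) = 51 − 40 = 11.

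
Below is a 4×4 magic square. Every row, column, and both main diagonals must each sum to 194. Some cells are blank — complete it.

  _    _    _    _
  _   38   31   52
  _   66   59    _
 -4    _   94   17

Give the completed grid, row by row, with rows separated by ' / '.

80 3 10 101 / 73 38 31 52 / 45 66 59 24 / -4 87 94 17

Row 2 needs 194; the known cells sum to 121, so (2,1) = 73.
From row 4, 194 − (-4 + 94 + 17) gives (4,2) = 87.
Column 2 needs 194; the known cells sum to 191, so (1,2) = 3.
Using column 3: 31 + 59 + 94 + ? → (1,3) = 194 − 184 = 10.
Main diagonal: 38 + 59 + 17 + ? = 194, so (1,1) = 80.
Anti-diagonal must total 194; the given cells sum to 93, so (1,4) = 101.
Column 1 needs 194; the known cells sum to 149, so (3,1) = 45.
The remaining cell in column 4 is (3,4) = 194 − 170 = 24.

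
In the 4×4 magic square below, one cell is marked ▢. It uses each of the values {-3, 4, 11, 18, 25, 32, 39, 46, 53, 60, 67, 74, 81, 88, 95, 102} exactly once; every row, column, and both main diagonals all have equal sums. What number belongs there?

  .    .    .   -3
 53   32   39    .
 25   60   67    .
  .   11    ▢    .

4

The 16 entries sum to 792, so each line sums to 792/4 = 198.
Row 2 needs 198; the known cells sum to 124, so (2,4) = 74.
The remaining cell in row 3 is (3,4) = 198 − 152 = 46.
Column 2 needs 198; the known cells sum to 103, so (1,2) = 95.
The remaining cell in column 4 is (4,4) = 198 − 117 = 81.
Main diagonal must total 198; the given cells sum to 180, so (1,1) = 18.
Anti-diagonal must total 198; the given cells sum to 96, so (4,1) = 102.
Using row 1: 18 + 95 + (-3) + ? → (1,3) = 198 − 110 = 88.
Row 4: 102 + 11 + 81 + ? = 198, so (4,3) = 4.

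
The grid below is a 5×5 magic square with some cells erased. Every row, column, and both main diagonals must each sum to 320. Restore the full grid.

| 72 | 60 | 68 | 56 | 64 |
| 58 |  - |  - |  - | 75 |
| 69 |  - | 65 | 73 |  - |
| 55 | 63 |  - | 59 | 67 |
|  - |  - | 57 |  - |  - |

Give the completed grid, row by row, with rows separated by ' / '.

72 60 68 56 64 / 58 71 54 62 75 / 69 52 65 73 61 / 55 63 76 59 67 / 66 74 57 70 53

Row 4 needs 320; the known cells sum to 244, so (4,3) = 76.
Column 1 must total 320; the given cells sum to 254, so (5,1) = 66.
Column 3 needs 320; the known cells sum to 266, so (2,3) = 54.
Anti-diagonal: 64 + 65 + 63 + 66 + ? = 320, so (2,4) = 62.
Row 2 needs 320; the known cells sum to 249, so (2,2) = 71.
Column 4 must total 320; the given cells sum to 250, so (5,4) = 70.
Main diagonal needs 320; the known cells sum to 267, so (5,5) = 53.
Using row 5: 66 + 57 + 70 + 53 + ? → (5,2) = 320 − 246 = 74.
Column 2 must total 320; the given cells sum to 268, so (3,2) = 52.
Column 5 needs 320; the known cells sum to 259, so (3,5) = 61.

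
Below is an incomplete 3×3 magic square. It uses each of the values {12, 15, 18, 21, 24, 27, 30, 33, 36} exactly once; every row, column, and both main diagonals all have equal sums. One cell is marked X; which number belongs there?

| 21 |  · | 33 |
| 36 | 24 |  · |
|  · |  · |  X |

27

The 9 entries sum to 216, so each line sums to 216/3 = 72.
Row 1 must total 72; the given cells sum to 54, so (1,2) = 18.
The remaining cell in row 2 is (2,3) = 72 − 60 = 12.
Column 1 needs 72; the known cells sum to 57, so (3,1) = 15.
Column 2 must total 72; the given cells sum to 42, so (3,2) = 30.
Column 3: 33 + 12 + ? = 72, so (3,3) = 27.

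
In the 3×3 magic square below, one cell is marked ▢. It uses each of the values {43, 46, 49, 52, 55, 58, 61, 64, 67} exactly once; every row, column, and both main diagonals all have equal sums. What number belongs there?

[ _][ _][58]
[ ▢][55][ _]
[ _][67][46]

49

The 9 entries sum to 495, so each line sums to 495/3 = 165.
Using row 3: 67 + 46 + ? → (3,1) = 165 − 113 = 52.
Using column 2: 55 + 67 + ? → (1,2) = 165 − 122 = 43.
Column 3 must total 165; the given cells sum to 104, so (2,3) = 61.
From main diagonal, 165 − (55 + 46) gives (1,1) = 64.
Row 2 must total 165; the given cells sum to 116, so (2,1) = 49.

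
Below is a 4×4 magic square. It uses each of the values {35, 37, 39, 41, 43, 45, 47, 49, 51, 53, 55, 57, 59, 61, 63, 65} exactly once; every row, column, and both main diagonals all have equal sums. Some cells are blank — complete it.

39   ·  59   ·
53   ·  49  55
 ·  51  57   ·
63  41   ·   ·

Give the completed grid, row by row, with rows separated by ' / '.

The 16 entries sum to 800, so each line sums to 800/4 = 200.
From row 2, 200 − (53 + 49 + 55) gives (2,2) = 43.
From column 1, 200 − (39 + 53 + 63) gives (3,1) = 45.
Column 2 needs 200; the known cells sum to 135, so (1,2) = 65.
Column 3: 59 + 49 + 57 + ? = 200, so (4,3) = 35.
Main diagonal needs 200; the known cells sum to 139, so (4,4) = 61.
From anti-diagonal, 200 − (49 + 51 + 63) gives (1,4) = 37.
Row 3 must total 200; the given cells sum to 153, so (3,4) = 47.

39 65 59 37 / 53 43 49 55 / 45 51 57 47 / 63 41 35 61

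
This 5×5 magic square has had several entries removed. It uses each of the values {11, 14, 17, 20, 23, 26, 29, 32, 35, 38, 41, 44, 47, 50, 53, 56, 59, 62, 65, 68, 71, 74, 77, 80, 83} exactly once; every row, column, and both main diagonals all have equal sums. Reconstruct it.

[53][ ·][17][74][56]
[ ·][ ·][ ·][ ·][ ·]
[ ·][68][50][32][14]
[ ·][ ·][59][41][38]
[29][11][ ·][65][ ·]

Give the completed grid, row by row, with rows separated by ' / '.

The 25 entries sum to 1175, so each line sums to 1175/5 = 235.
Row 1: 53 + 17 + 74 + 56 + ? = 235, so (1,2) = 35.
Using row 3: 68 + 50 + 32 + 14 + ? → (3,1) = 235 − 164 = 71.
Column 4 must total 235; the given cells sum to 212, so (2,4) = 23.
Anti-diagonal needs 235; the known cells sum to 158, so (4,2) = 77.
Row 4 needs 235; the known cells sum to 215, so (4,1) = 20.
Column 1 must total 235; the given cells sum to 173, so (2,1) = 62.
Using column 2: 35 + 68 + 77 + 11 + ? → (2,2) = 235 − 191 = 44.
From main diagonal, 235 − (53 + 44 + 50 + 41) gives (5,5) = 47.
Row 5: 29 + 11 + 65 + 47 + ? = 235, so (5,3) = 83.
Column 3 must total 235; the given cells sum to 209, so (2,3) = 26.
From column 5, 235 − (56 + 14 + 38 + 47) gives (2,5) = 80.

53 35 17 74 56 / 62 44 26 23 80 / 71 68 50 32 14 / 20 77 59 41 38 / 29 11 83 65 47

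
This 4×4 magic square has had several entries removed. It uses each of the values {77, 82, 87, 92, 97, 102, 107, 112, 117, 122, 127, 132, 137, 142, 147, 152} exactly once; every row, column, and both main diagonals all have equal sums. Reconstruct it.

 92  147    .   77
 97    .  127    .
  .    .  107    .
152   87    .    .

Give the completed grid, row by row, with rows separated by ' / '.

92 147 142 77 / 97 122 127 112 / 117 102 107 132 / 152 87 82 137

The 16 entries sum to 1832, so each line sums to 1832/4 = 458.
Row 1 needs 458; the known cells sum to 316, so (1,3) = 142.
From column 1, 458 − (92 + 97 + 152) gives (3,1) = 117.
Column 3: 142 + 127 + 107 + ? = 458, so (4,3) = 82.
Anti-diagonal: 77 + 127 + 152 + ? = 458, so (3,2) = 102.
Using row 3: 117 + 102 + 107 + ? → (3,4) = 458 − 326 = 132.
The remaining cell in row 4 is (4,4) = 458 − 321 = 137.
Column 2 must total 458; the given cells sum to 336, so (2,2) = 122.
Column 4 must total 458; the given cells sum to 346, so (2,4) = 112.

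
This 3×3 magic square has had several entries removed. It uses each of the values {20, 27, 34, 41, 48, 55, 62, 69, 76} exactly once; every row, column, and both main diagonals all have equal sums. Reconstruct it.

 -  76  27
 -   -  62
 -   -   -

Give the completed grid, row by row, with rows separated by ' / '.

The 9 entries sum to 432, so each line sums to 432/3 = 144.
From row 1, 144 − (76 + 27) gives (1,1) = 41.
Column 3: 27 + 62 + ? = 144, so (3,3) = 55.
Main diagonal needs 144; the known cells sum to 96, so (2,2) = 48.
Anti-diagonal must total 144; the given cells sum to 75, so (3,1) = 69.
Row 2: 48 + 62 + ? = 144, so (2,1) = 34.
Row 3: 69 + 55 + ? = 144, so (3,2) = 20.

41 76 27 / 34 48 62 / 69 20 55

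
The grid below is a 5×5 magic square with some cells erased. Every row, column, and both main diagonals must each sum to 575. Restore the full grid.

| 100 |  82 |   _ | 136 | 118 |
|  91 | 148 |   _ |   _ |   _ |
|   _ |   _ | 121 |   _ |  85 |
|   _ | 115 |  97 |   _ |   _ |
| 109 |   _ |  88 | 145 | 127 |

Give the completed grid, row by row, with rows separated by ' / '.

100 82 139 136 118 / 91 148 130 112 94 / 142 124 121 103 85 / 133 115 97 79 151 / 109 106 88 145 127

Row 1 needs 575; the known cells sum to 436, so (1,3) = 139.
Row 5: 109 + 88 + 145 + 127 + ? = 575, so (5,2) = 106.
Column 2: 82 + 148 + 115 + 106 + ? = 575, so (3,2) = 124.
Column 3 needs 575; the known cells sum to 445, so (2,3) = 130.
Main diagonal must total 575; the given cells sum to 496, so (4,4) = 79.
The remaining cell in anti-diagonal is (2,4) = 575 − 463 = 112.
Row 2 needs 575; the known cells sum to 481, so (2,5) = 94.
Column 4 must total 575; the given cells sum to 472, so (3,4) = 103.
Column 5: 118 + 94 + 85 + 127 + ? = 575, so (4,5) = 151.
The remaining cell in row 3 is (3,1) = 575 − 433 = 142.
Row 4 must total 575; the given cells sum to 442, so (4,1) = 133.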